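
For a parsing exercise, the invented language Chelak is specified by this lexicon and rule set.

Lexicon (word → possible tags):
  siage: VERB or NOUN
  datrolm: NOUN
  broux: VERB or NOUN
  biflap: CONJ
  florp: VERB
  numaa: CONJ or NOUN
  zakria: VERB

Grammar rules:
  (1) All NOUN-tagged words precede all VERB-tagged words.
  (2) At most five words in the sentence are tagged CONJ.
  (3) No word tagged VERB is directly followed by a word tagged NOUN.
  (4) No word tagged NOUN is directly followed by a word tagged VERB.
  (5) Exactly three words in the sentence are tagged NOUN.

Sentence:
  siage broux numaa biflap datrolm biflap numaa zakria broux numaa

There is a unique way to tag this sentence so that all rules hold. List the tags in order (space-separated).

Candidates per position — 1:siage {VERB,NOUN}; 2:broux {VERB,NOUN}; 3:numaa {CONJ,NOUN}; 4:biflap {CONJ}; 5:datrolm {NOUN}; 6:biflap {CONJ}; 7:numaa {CONJ,NOUN}; 8:zakria {VERB}; 9:broux {VERB,NOUN}; 10:numaa {CONJ,NOUN}.
Position 1: tagging it VERB would leave rule 1 unsatisfiable, so it must be NOUN.
Position 2: tagging it VERB would leave rule 1 unsatisfiable, so it must be NOUN.
Position 3: tagging it NOUN would leave rule 5 unsatisfiable, so it must be CONJ.
Position 7: tagging it NOUN would leave rule 4 unsatisfiable, so it must be CONJ.
Position 9: tagging it NOUN would leave rule 1 unsatisfiable, so it must be VERB.
Position 10: tagging it NOUN would leave rule 1 unsatisfiable, so it must be CONJ.
So the tagging must be: NOUN NOUN CONJ CONJ NOUN CONJ CONJ VERB VERB CONJ.
Check: rule 1 satisfied; rule 2 satisfied; rule 3 satisfied; rule 4 satisfied; rule 5 satisfied.

NOUN NOUN CONJ CONJ NOUN CONJ CONJ VERB VERB CONJ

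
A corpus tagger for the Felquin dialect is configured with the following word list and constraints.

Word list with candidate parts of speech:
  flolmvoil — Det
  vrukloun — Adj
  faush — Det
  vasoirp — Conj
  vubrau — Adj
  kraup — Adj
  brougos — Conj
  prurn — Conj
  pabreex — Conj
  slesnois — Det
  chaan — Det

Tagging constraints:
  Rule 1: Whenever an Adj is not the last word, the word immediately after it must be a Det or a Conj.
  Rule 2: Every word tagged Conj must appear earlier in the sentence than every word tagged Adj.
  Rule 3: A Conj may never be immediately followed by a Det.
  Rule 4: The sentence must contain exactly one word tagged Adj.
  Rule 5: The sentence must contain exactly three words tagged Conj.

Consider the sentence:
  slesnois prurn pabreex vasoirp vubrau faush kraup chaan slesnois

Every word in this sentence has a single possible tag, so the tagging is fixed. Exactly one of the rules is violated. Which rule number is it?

Fixed tagging: Det Conj Conj Conj Adj Det Adj Det Det.
Applying the rules: R1 ok, R2 ok, R3 ok, R4 fails, R5 ok.
Only rule 4 fails.

4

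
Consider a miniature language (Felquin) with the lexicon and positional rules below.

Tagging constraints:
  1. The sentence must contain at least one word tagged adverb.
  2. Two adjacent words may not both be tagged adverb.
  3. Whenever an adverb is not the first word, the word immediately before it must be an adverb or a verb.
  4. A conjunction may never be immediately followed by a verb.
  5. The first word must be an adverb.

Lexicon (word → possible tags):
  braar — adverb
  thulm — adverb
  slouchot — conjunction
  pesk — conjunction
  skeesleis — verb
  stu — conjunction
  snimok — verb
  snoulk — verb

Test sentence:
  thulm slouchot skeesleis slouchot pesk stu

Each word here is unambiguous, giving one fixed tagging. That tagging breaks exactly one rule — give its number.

4

Fixed tagging: adverb conjunction verb conjunction conjunction conjunction.
Checking each rule: R1 ok, R2 ok, R3 ok, R4 fails, R5 ok.
Only rule 4 fails.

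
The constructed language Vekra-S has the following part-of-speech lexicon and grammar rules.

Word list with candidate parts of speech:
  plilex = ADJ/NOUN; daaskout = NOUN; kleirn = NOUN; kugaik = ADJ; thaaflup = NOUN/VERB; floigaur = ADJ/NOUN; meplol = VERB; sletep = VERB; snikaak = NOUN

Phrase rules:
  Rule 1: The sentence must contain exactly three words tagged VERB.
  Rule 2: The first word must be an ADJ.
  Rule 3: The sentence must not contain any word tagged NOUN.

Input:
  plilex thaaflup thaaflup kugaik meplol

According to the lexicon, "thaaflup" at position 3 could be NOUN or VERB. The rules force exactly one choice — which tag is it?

VERB

Candidates per position — 1:plilex {ADJ,NOUN}; 2:thaaflup {NOUN,VERB}; 3:thaaflup {NOUN,VERB}; 4:kugaik {ADJ}; 5:meplol {VERB}.
At position 1, choosing NOUN makes rule 2 impossible to satisfy; hence ADJ.
At position 2, choosing NOUN makes rule 1 impossible to satisfy; hence VERB.
At position 3, choosing NOUN makes rule 1 impossible to satisfy; hence VERB.
The only consistent sequence is: ADJ VERB VERB ADJ VERB.
Verifying each rule — rule 1 holds; rule 2 holds; rule 3 holds.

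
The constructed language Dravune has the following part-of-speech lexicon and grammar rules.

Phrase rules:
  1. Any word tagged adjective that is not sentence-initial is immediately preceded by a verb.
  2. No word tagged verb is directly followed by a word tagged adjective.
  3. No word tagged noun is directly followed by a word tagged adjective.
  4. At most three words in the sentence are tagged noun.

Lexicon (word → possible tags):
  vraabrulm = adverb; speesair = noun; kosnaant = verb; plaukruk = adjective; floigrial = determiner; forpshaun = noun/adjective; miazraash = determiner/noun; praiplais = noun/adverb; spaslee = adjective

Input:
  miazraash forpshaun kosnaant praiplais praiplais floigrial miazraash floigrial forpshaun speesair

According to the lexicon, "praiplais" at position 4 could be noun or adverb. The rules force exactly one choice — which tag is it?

Candidates per position — 1:miazraash {determiner,noun}; 2:forpshaun {noun,adjective}; 3:kosnaant {verb}; 4:praiplais {noun,adverb}; 5:praiplais {noun,adverb}; 6:floigrial {determiner}; 7:miazraash {determiner,noun}; 8:floigrial {determiner}; 9:forpshaun {noun,adjective}; 10:speesair {noun}.
At position 2, choosing adjective makes rule 1 impossible to satisfy; hence noun.
At position 9, choosing adjective makes rule 1 impossible to satisfy; hence noun.
At position 1, choosing noun makes rule 4 impossible to satisfy; hence determiner.
At position 4, choosing noun makes rule 4 impossible to satisfy; hence adverb.
At position 5, choosing noun makes rule 4 impossible to satisfy; hence adverb.
At position 7, choosing noun makes rule 4 impossible to satisfy; hence determiner.
The unique satisfying tagging is: determiner noun verb adverb adverb determiner determiner determiner noun noun.
Checking: rule 1 ✓; rule 2 ✓; rule 3 ✓; rule 4 ✓.

adverb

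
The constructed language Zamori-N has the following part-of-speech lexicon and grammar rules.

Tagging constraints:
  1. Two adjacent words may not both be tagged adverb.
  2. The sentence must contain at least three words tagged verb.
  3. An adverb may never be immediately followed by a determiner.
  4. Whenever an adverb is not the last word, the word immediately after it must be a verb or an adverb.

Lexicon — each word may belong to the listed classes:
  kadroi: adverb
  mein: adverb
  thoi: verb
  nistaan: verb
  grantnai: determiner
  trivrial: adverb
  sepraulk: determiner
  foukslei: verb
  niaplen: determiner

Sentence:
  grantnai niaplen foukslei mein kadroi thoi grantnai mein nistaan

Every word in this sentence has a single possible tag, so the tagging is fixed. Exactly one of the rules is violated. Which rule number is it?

1

Fixed tagging: determiner determiner verb adverb adverb verb determiner adverb verb.
Rule check: R1 ✗, R2 ✓, R3 ✓, R4 ✓.
Only rule 1 fails.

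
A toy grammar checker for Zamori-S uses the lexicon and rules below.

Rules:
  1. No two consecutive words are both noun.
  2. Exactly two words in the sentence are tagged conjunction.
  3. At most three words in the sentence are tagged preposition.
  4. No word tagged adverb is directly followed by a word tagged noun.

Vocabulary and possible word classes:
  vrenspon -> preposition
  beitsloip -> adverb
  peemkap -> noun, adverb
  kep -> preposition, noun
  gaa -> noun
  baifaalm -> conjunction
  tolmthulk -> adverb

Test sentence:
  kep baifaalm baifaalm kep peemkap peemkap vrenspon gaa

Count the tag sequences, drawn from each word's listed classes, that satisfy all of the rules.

6

Candidates per position — 1:kep {preposition,noun}; 2:baifaalm {conjunction}; 3:baifaalm {conjunction}; 4:kep {preposition,noun}; 5:peemkap {noun,adverb}; 6:peemkap {noun,adverb}; 7:vrenspon {preposition}; 8:gaa {noun}.
There are 16 candidate sequences in total.
Checking each against the rules leaves 6 sequences.
Count = 6.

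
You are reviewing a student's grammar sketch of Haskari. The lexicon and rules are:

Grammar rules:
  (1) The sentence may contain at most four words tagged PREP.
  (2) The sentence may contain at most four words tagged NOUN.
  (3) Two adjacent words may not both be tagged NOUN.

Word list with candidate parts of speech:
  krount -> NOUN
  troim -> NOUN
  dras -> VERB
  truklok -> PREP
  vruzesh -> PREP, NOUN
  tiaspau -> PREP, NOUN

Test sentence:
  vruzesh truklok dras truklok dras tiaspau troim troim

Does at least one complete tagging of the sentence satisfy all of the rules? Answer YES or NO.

NO

Candidates per position — 1:vruzesh {PREP,NOUN}; 2:truklok {PREP}; 3:dras {VERB}; 4:truklok {PREP}; 5:dras {VERB}; 6:tiaspau {PREP,NOUN}; 7:troim {NOUN}; 8:troim {NOUN}.
Rule 3 cannot be satisfied by any choice of tags from the lexicon.
So there is no consistent tagging.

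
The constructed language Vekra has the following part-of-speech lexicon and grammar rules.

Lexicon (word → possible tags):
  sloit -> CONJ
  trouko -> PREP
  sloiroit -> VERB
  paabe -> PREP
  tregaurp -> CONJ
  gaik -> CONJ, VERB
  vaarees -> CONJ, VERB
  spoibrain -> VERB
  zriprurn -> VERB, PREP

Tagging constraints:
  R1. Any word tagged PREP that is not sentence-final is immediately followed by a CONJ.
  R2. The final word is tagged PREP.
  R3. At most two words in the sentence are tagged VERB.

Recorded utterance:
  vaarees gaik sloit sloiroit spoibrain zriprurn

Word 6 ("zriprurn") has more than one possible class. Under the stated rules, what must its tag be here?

PREP

Candidates per position — 1:vaarees {CONJ,VERB}; 2:gaik {CONJ,VERB}; 3:sloit {CONJ}; 4:sloiroit {VERB}; 5:spoibrain {VERB}; 6:zriprurn {VERB,PREP}.
Position 1: tagging it VERB would leave rule 3 unsatisfiable, so it must be CONJ.
Position 2: tagging it VERB would leave rule 3 unsatisfiable, so it must be CONJ.
Position 6: tagging it VERB would leave rule 2 unsatisfiable, so it must be PREP.
That leaves exactly one tagging: CONJ CONJ CONJ VERB VERB PREP.
Checking: rule 1 holds; rule 2 holds; rule 3 holds.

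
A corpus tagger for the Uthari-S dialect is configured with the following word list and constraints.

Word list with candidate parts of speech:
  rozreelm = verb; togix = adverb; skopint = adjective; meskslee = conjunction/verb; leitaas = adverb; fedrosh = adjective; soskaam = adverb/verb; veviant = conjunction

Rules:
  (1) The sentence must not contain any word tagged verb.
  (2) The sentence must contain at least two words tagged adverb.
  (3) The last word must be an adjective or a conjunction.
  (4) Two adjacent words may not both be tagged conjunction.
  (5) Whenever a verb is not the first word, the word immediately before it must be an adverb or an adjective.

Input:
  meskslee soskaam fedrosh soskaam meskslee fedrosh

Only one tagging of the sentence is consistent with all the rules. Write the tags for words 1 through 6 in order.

conjunction adverb adjective adverb conjunction adjective

Candidates per position — 1:meskslee {conjunction,verb}; 2:soskaam {adverb,verb}; 3:fedrosh {adjective}; 4:soskaam {adverb,verb}; 5:meskslee {conjunction,verb}; 6:fedrosh {adjective}.
At position 1, choosing verb makes rule 1 impossible to satisfy; hence conjunction.
At position 2, choosing verb makes rule 1 impossible to satisfy; hence adverb.
At position 4, choosing verb makes rule 1 impossible to satisfy; hence adverb.
At position 5, choosing verb makes rule 1 impossible to satisfy; hence conjunction.
The unique satisfying tagging is: conjunction adverb adjective adverb conjunction adjective.
Checking: rule 1 ok; rule 2 ok; rule 3 ok; rule 4 ok; rule 5 ok.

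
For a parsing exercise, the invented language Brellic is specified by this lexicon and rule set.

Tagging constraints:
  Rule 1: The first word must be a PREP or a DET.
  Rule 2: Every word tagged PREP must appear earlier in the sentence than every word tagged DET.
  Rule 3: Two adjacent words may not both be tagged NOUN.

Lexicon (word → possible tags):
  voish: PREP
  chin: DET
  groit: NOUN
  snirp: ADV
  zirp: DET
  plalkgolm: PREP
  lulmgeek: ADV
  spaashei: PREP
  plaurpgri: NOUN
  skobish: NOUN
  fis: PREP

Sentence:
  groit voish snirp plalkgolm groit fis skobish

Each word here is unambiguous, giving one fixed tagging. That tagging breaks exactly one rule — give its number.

Fixed tagging: NOUN PREP ADV PREP NOUN PREP NOUN.
Applying the rules: R1 fail, R2 pass, R3 pass.
Only rule 1 fails.

1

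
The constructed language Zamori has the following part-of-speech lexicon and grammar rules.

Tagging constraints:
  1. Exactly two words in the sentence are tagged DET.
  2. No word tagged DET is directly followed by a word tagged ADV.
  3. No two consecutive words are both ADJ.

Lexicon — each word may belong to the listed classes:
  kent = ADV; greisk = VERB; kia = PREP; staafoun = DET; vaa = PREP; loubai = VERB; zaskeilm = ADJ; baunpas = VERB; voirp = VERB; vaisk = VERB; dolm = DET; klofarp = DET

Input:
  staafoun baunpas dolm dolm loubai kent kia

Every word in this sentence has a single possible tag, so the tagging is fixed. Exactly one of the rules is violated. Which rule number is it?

Fixed tagging: DET VERB DET DET VERB ADV PREP.
Checking each rule: R1 fails, R2 ok, R3 ok.
Only rule 1 fails.

1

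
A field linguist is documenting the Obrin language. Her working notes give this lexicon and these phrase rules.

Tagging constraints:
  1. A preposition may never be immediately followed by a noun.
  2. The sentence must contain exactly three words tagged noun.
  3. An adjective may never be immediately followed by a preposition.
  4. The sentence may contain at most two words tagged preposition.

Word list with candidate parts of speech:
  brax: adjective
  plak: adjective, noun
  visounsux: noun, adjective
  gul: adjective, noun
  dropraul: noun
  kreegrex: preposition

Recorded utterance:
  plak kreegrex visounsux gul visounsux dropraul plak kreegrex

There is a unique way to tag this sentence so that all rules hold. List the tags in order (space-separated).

Candidates per position — 1:plak {adjective,noun}; 2:kreegrex {preposition}; 3:visounsux {noun,adjective}; 4:gul {adjective,noun}; 5:visounsux {noun,adjective}; 6:dropraul {noun}; 7:plak {adjective,noun}; 8:kreegrex {preposition}.
Word 1 cannot be adjective — rule 3 would then fail for every completion. It is noun.
Word 3 cannot be noun — rule 1 would then fail for every completion. It is adjective.
Word 7 cannot be adjective — rule 3 would then fail for every completion. It is noun.
Word 4 cannot be noun — rule 2 would then fail for every completion. It is adjective.
Word 5 cannot be noun — rule 2 would then fail for every completion. It is adjective.
The only consistent sequence is: noun preposition adjective adjective adjective noun noun preposition.
Rule-by-rule: rule 1 holds; rule 2 holds; rule 3 holds; rule 4 holds.

noun preposition adjective adjective adjective noun noun preposition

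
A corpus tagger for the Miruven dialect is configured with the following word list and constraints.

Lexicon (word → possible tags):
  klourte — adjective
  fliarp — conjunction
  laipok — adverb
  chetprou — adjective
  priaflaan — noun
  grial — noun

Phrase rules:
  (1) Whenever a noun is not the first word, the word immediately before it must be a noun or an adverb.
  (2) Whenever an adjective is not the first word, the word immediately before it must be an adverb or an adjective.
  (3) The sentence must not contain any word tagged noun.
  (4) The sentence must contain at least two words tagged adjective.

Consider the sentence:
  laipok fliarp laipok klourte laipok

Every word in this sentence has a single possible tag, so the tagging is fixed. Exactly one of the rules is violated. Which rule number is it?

Fixed tagging: adverb conjunction adverb adjective adverb.
Applying the rules: R1 ok, R2 ok, R3 ok, R4 fails.
Only rule 4 fails.

4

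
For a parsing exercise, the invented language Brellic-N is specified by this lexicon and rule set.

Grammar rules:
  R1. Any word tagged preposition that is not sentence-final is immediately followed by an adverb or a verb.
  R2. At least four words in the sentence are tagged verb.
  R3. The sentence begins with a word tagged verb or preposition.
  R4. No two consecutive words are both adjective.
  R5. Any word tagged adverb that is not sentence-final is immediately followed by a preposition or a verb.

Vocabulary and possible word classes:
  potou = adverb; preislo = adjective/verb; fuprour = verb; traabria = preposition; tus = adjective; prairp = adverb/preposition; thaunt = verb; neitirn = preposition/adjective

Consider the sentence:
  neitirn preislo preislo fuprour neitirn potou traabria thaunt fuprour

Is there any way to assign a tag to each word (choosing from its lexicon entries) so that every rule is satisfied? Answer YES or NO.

YES

Candidates per position — 1:neitirn {preposition,adjective}; 2:preislo {adjective,verb}; 3:preislo {adjective,verb}; 4:fuprour {verb}; 5:neitirn {preposition,adjective}; 6:potou {adverb}; 7:traabria {preposition}; 8:thaunt {verb}; 9:fuprour {verb}.
One satisfying assignment: preposition verb verb verb adjective adverb preposition verb verb.
Verifying each rule — rule 1 satisfied; rule 2 satisfied; rule 3 satisfied; rule 4 satisfied; rule 5 satisfied.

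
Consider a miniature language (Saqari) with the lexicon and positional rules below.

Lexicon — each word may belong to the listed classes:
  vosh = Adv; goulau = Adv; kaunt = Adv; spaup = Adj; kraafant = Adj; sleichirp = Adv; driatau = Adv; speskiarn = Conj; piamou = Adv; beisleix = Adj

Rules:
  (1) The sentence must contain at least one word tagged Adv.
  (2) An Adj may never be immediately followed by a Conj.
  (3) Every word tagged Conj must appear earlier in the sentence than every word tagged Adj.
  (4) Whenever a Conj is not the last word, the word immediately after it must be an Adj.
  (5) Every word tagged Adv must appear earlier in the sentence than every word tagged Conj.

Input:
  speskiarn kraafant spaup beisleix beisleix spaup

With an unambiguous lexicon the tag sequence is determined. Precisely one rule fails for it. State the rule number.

1

Fixed tagging: Conj Adj Adj Adj Adj Adj.
Applying the rules: R1 fail, R2 pass, R3 pass, R4 pass, R5 pass.
Only rule 1 fails.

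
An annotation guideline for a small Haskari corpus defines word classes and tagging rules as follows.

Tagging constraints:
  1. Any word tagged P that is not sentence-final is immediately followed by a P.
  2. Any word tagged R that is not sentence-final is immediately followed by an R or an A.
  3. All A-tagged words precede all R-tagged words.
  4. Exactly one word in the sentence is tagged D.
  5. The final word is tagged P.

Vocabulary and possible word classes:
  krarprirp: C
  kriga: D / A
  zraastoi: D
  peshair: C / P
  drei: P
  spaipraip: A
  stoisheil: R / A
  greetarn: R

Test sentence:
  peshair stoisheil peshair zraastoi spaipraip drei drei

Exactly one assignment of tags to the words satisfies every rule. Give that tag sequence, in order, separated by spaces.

Candidates per position — 1:peshair {C,P}; 2:stoisheil {R,A}; 3:peshair {C,P}; 4:zraastoi {D}; 5:spaipraip {A}; 6:drei {P}; 7:drei {P}.
Position 1: P is ruled out by rule 1; that leaves C.
Position 2: R is ruled out by rule 2; that leaves A.
Position 3: P is ruled out by rule 1; that leaves C.
The unique satisfying tagging is: C A C D A P P.
Check: rule 1 satisfied; rule 2 satisfied; rule 3 satisfied; rule 4 satisfied; rule 5 satisfied.

C A C D A P P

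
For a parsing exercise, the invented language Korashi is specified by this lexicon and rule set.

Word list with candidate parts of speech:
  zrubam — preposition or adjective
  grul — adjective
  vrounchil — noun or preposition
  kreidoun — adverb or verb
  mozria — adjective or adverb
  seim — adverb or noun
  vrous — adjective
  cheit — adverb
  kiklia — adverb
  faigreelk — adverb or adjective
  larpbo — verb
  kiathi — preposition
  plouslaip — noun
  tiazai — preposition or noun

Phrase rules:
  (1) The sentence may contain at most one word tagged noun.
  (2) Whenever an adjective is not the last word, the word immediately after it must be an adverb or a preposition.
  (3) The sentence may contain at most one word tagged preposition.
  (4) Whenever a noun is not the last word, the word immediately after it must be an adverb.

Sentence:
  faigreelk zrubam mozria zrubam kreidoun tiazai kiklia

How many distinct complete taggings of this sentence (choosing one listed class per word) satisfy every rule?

6

Candidates per position — 1:faigreelk {adverb,adjective}; 2:zrubam {preposition,adjective}; 3:mozria {adjective,adverb}; 4:zrubam {preposition,adjective}; 5:kreidoun {adverb,verb}; 6:tiazai {preposition,noun}; 7:kiklia {adverb}.
There are 64 candidate sequences in total.
Checking each against the rules leaves 6 sequences.
Count = 6.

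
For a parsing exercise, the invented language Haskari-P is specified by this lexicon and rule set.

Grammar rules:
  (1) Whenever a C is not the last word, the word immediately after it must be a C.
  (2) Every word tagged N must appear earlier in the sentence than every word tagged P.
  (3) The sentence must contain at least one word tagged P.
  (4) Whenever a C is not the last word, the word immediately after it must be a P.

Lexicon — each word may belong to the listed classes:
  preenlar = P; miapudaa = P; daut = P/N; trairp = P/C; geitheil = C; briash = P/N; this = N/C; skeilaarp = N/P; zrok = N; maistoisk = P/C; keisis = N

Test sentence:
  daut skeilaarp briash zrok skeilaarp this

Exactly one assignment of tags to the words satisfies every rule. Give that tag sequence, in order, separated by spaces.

Candidates per position — 1:daut {P,N}; 2:skeilaarp {N,P}; 3:briash {P,N}; 4:zrok {N}; 5:skeilaarp {N,P}; 6:this {N,C}.
At position 1, choosing P makes rule 2 impossible to satisfy; hence N.
At position 2, choosing P makes rule 2 impossible to satisfy; hence N.
At position 3, choosing P makes rule 2 impossible to satisfy; hence N.
At position 5, choosing N makes rule 3 impossible to satisfy; hence P.
At position 6, choosing N makes rule 2 impossible to satisfy; hence C.
That leaves exactly one tagging: N N N N P C.
Rule-by-rule: rule 1 ok; rule 2 ok; rule 3 ok; rule 4 ok.

N N N N P C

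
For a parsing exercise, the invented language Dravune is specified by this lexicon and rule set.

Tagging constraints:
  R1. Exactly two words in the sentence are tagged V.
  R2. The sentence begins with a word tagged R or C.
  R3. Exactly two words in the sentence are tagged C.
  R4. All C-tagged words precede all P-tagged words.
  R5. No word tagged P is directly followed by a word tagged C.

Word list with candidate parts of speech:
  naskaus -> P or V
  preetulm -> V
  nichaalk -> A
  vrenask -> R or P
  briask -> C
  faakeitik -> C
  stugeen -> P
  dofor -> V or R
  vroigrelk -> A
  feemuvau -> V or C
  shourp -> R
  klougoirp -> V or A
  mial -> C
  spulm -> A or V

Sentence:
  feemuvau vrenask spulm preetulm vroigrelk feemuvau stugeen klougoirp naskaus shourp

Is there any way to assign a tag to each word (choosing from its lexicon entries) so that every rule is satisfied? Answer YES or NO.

YES

Candidates per position — 1:feemuvau {V,C}; 2:vrenask {R,P}; 3:spulm {A,V}; 4:preetulm {V}; 5:vroigrelk {A}; 6:feemuvau {V,C}; 7:stugeen {P}; 8:klougoirp {V,A}; 9:naskaus {P,V}; 10:shourp {R}.
One satisfying assignment: C R V V A C P A P R.
Check: rule 1 satisfied; rule 2 satisfied; rule 3 satisfied; rule 4 satisfied; rule 5 satisfied.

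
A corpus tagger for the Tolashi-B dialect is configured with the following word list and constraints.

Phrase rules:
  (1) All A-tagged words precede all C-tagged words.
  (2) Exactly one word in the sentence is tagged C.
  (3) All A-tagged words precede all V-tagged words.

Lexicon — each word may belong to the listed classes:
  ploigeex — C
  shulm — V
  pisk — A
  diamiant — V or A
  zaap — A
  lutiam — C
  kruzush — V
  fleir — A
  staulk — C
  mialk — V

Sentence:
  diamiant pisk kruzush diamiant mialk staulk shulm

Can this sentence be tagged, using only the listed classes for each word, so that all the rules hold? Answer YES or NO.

YES

Candidates per position — 1:diamiant {V,A}; 2:pisk {A}; 3:kruzush {V}; 4:diamiant {V,A}; 5:mialk {V}; 6:staulk {C}; 7:shulm {V}.
One satisfying assignment: A A V V V C V.
Rule-by-rule: rule 1 satisfied; rule 2 satisfied; rule 3 satisfied.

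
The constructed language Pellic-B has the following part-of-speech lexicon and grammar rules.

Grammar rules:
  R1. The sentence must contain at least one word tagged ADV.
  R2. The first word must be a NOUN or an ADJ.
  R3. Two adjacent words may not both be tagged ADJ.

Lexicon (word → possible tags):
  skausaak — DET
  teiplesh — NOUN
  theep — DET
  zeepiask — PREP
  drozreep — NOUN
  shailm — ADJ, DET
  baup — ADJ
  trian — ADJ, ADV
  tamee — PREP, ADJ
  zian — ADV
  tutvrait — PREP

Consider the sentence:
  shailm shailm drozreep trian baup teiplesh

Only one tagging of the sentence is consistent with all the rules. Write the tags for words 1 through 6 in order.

Candidates per position — 1:shailm {ADJ,DET}; 2:shailm {ADJ,DET}; 3:drozreep {NOUN}; 4:trian {ADJ,ADV}; 5:baup {ADJ}; 6:teiplesh {NOUN}.
If word 1 were DET, no tagging could satisfy rule 2; so word 1 is ADJ.
If word 2 were ADJ, no tagging could satisfy rule 3; so word 2 is DET.
If word 4 were ADJ, no tagging could satisfy rule 1; so word 4 is ADV.
The only consistent sequence is: ADJ DET NOUN ADV ADJ NOUN.
Verifying each rule — rule 1 ok; rule 2 ok; rule 3 ok.

ADJ DET NOUN ADV ADJ NOUN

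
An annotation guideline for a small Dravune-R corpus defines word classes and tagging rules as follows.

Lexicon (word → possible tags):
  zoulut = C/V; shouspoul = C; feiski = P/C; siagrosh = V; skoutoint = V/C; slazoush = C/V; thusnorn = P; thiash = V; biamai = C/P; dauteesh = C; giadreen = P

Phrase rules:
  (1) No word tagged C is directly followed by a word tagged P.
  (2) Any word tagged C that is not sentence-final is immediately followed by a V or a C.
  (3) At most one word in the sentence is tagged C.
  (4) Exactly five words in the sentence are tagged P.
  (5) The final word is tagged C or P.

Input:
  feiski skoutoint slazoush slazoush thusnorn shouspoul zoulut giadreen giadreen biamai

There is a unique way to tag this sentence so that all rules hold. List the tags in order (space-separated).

Candidates per position — 1:feiski {P,C}; 2:skoutoint {V,C}; 3:slazoush {C,V}; 4:slazoush {C,V}; 5:thusnorn {P}; 6:shouspoul {C}; 7:zoulut {C,V}; 8:giadreen {P}; 9:giadreen {P}; 10:biamai {C,P}.
Position 1: C is ruled out by rule 3; that leaves P.
Position 2: C is ruled out by rule 3; that leaves V.
Position 3: C is ruled out by rule 3; that leaves V.
Position 4: C is ruled out by rule 1; that leaves V.
Position 7: C is ruled out by rule 1; that leaves V.
Position 10: C is ruled out by rule 3; that leaves P.
The unique satisfying tagging is: P V V V P C V P P P.
Check: rule 1 satisfied; rule 2 satisfied; rule 3 satisfied; rule 4 satisfied; rule 5 satisfied.

P V V V P C V P P P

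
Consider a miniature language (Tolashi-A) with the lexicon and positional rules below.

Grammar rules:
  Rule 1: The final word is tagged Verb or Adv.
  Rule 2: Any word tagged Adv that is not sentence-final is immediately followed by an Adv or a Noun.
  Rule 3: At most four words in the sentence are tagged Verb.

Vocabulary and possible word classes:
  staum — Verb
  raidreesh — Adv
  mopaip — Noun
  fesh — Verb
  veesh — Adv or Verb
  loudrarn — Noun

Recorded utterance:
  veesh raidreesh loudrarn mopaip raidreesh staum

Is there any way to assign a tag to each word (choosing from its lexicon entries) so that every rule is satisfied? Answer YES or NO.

Candidates per position — 1:veesh {Adv,Verb}; 2:raidreesh {Adv}; 3:loudrarn {Noun}; 4:mopaip {Noun}; 5:raidreesh {Adv}; 6:staum {Verb}.
Rule 2 cannot be satisfied by any choice of tags from the lexicon.
So there is no consistent tagging.

NO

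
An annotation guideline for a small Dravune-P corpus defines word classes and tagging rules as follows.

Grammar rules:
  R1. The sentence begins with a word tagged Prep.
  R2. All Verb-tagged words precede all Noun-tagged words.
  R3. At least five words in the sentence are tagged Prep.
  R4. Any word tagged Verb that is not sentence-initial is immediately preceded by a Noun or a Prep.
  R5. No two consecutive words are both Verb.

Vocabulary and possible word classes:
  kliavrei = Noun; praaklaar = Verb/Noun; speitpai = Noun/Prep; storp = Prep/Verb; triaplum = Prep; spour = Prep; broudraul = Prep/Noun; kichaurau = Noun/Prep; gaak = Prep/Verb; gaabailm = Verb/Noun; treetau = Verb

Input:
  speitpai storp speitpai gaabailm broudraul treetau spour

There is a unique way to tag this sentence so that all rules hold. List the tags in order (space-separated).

Prep Prep Prep Verb Prep Verb Prep

Candidates per position — 1:speitpai {Noun,Prep}; 2:storp {Prep,Verb}; 3:speitpai {Noun,Prep}; 4:gaabailm {Verb,Noun}; 5:broudraul {Prep,Noun}; 6:treetau {Verb}; 7:spour {Prep}.
Word 1 cannot be Noun — rule 1 would then fail for every completion. It is Prep.
Word 2 cannot be Verb — rule 3 would then fail for every completion. It is Prep.
Word 3 cannot be Noun — rule 2 would then fail for every completion. It is Prep.
Word 4 cannot be Noun — rule 2 would then fail for every completion. It is Verb.
Word 5 cannot be Noun — rule 2 would then fail for every completion. It is Prep.
The only consistent sequence is: Prep Prep Prep Verb Prep Verb Prep.
Verifying each rule — rule 1 ok; rule 2 ok; rule 3 ok; rule 4 ok; rule 5 ok.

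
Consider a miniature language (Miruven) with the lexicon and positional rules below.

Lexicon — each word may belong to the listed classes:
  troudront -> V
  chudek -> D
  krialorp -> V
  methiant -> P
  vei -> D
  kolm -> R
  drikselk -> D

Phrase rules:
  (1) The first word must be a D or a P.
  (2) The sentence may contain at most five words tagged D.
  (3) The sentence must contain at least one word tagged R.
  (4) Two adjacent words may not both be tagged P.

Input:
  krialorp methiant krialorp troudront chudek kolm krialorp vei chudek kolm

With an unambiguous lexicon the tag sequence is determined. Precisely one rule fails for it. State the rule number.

1

Fixed tagging: V P V V D R V D D R.
Applying the rules: R1 fails, R2 ok, R3 ok, R4 ok.
Only rule 1 fails.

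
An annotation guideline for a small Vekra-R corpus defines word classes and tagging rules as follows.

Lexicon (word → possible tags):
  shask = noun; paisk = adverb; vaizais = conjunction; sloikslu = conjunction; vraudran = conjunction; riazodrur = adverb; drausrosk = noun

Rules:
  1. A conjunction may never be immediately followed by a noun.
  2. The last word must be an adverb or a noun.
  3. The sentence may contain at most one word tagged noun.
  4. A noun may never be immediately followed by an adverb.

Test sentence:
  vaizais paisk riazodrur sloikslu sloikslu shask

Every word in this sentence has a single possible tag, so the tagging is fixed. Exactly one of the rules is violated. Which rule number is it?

Fixed tagging: conjunction adverb adverb conjunction conjunction noun.
Rule check: R1 ✗, R2 ✓, R3 ✓, R4 ✓.
Only rule 1 fails.

1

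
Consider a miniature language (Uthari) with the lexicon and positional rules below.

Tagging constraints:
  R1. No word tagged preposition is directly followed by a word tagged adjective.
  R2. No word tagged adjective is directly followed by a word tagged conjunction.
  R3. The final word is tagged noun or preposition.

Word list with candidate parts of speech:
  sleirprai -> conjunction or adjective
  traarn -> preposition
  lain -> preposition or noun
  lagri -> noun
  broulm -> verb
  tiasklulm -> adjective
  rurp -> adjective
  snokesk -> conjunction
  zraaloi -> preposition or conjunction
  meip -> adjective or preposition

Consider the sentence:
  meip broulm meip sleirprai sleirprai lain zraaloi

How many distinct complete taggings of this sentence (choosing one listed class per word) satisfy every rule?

12

Candidates per position — 1:meip {adjective,preposition}; 2:broulm {verb}; 3:meip {adjective,preposition}; 4:sleirprai {conjunction,adjective}; 5:sleirprai {conjunction,adjective}; 6:lain {preposition,noun}; 7:zraaloi {preposition,conjunction}.
There are 64 candidate sequences in total.
Checking each against the rules leaves 12 sequences.
Count = 12.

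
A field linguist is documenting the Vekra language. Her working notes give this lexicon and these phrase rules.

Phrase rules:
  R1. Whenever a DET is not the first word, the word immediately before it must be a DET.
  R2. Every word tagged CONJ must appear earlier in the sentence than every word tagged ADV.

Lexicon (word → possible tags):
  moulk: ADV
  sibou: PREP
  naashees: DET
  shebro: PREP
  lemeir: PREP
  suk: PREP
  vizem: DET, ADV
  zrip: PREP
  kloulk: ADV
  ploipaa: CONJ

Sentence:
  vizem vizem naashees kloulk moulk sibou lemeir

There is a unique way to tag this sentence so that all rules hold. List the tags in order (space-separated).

DET DET DET ADV ADV PREP PREP

Candidates per position — 1:vizem {DET,ADV}; 2:vizem {DET,ADV}; 3:naashees {DET}; 4:kloulk {ADV}; 5:moulk {ADV}; 6:sibou {PREP}; 7:lemeir {PREP}.
Position 1: tagging it ADV would leave rule 1 unsatisfiable, so it must be DET.
Position 2: tagging it ADV would leave rule 1 unsatisfiable, so it must be DET.
The unique satisfying tagging is: DET DET DET ADV ADV PREP PREP.
Verifying each rule — rule 1 satisfied; rule 2 satisfied.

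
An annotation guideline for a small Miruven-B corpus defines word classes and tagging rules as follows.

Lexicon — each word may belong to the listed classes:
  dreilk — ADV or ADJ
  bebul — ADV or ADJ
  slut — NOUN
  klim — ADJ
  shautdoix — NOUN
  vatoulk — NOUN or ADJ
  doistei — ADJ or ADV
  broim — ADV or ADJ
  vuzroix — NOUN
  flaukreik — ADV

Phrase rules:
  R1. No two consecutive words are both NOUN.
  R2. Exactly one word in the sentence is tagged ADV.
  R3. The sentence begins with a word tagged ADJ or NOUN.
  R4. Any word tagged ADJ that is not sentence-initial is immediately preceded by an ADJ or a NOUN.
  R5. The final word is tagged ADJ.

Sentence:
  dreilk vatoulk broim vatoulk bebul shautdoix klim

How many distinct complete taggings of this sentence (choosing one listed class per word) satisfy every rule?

6

Candidates per position — 1:dreilk {ADV,ADJ}; 2:vatoulk {NOUN,ADJ}; 3:broim {ADV,ADJ}; 4:vatoulk {NOUN,ADJ}; 5:bebul {ADV,ADJ}; 6:shautdoix {NOUN}; 7:klim {ADJ}.
There are 32 candidate sequences in total.
Checking each against the rules leaves 6 sequences.
Count = 6.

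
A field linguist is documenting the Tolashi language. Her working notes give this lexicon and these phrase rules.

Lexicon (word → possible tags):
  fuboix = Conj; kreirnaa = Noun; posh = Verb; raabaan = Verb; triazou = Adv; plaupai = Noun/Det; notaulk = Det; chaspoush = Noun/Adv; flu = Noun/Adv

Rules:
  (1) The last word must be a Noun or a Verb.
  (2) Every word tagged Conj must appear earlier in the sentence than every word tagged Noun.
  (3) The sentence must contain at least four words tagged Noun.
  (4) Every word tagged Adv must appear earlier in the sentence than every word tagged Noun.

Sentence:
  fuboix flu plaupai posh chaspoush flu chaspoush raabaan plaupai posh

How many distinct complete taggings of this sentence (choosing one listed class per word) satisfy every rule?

Candidates per position — 1:fuboix {Conj}; 2:flu {Noun,Adv}; 3:plaupai {Noun,Det}; 4:posh {Verb}; 5:chaspoush {Noun,Adv}; 6:flu {Noun,Adv}; 7:chaspoush {Noun,Adv}; 8:raabaan {Verb}; 9:plaupai {Noun,Det}; 10:posh {Verb}.
There are 64 candidate sequences in total.
Checking each against the rules leaves 7 sequences.
Count = 7.

7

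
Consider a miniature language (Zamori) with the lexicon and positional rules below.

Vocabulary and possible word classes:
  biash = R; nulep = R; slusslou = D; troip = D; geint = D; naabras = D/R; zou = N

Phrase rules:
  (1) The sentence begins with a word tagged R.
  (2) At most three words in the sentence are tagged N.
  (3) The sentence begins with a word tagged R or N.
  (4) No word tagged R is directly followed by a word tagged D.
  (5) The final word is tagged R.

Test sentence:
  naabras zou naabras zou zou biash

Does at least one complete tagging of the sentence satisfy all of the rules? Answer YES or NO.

YES

Candidates per position — 1:naabras {D,R}; 2:zou {N}; 3:naabras {D,R}; 4:zou {N}; 5:zou {N}; 6:biash {R}.
One satisfying assignment: R N R N N R.
Verifying each rule — rule 1 ok; rule 2 ok; rule 3 ok; rule 4 ok; rule 5 ok.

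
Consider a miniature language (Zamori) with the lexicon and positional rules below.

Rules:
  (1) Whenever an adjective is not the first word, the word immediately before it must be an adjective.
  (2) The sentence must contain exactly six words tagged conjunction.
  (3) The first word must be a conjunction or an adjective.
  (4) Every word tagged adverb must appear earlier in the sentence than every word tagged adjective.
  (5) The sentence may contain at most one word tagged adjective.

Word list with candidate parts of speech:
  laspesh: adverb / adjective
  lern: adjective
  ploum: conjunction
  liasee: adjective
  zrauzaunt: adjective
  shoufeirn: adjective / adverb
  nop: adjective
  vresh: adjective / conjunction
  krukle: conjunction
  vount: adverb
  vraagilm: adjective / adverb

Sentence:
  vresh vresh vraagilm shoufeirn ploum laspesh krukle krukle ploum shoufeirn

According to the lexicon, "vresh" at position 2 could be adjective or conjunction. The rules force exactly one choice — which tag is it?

conjunction

Candidates per position — 1:vresh {adjective,conjunction}; 2:vresh {adjective,conjunction}; 3:vraagilm {adjective,adverb}; 4:shoufeirn {adjective,adverb}; 5:ploum {conjunction}; 6:laspesh {adverb,adjective}; 7:krukle {conjunction}; 8:krukle {conjunction}; 9:ploum {conjunction}; 10:shoufeirn {adjective,adverb}.
If word 1 were adjective, no tagging could satisfy rule 2; so word 1 is conjunction.
If word 2 were adjective, no tagging could satisfy rule 1; so word 2 is conjunction.
If word 3 were adjective, no tagging could satisfy rule 1; so word 3 is adverb.
If word 4 were adjective, no tagging could satisfy rule 1; so word 4 is adverb.
If word 6 were adjective, no tagging could satisfy rule 1; so word 6 is adverb.
If word 10 were adjective, no tagging could satisfy rule 1; so word 10 is adverb.
That leaves exactly one tagging: conjunction conjunction adverb adverb conjunction adverb conjunction conjunction conjunction adverb.
Check: rule 1 ✓; rule 2 ✓; rule 3 ✓; rule 4 ✓; rule 5 ✓.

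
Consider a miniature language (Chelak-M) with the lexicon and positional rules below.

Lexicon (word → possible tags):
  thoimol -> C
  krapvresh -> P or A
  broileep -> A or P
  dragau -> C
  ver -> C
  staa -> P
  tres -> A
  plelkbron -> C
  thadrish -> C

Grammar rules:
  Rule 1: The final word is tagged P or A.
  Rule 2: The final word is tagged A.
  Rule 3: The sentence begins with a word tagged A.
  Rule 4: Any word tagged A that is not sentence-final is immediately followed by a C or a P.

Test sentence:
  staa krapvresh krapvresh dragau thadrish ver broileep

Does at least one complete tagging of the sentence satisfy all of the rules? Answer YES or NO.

Candidates per position — 1:staa {P}; 2:krapvresh {P,A}; 3:krapvresh {P,A}; 4:dragau {C}; 5:thadrish {C}; 6:ver {C}; 7:broileep {A,P}.
Rule 3 cannot be satisfied by any choice of tags from the lexicon.
So there is no consistent tagging.

NO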